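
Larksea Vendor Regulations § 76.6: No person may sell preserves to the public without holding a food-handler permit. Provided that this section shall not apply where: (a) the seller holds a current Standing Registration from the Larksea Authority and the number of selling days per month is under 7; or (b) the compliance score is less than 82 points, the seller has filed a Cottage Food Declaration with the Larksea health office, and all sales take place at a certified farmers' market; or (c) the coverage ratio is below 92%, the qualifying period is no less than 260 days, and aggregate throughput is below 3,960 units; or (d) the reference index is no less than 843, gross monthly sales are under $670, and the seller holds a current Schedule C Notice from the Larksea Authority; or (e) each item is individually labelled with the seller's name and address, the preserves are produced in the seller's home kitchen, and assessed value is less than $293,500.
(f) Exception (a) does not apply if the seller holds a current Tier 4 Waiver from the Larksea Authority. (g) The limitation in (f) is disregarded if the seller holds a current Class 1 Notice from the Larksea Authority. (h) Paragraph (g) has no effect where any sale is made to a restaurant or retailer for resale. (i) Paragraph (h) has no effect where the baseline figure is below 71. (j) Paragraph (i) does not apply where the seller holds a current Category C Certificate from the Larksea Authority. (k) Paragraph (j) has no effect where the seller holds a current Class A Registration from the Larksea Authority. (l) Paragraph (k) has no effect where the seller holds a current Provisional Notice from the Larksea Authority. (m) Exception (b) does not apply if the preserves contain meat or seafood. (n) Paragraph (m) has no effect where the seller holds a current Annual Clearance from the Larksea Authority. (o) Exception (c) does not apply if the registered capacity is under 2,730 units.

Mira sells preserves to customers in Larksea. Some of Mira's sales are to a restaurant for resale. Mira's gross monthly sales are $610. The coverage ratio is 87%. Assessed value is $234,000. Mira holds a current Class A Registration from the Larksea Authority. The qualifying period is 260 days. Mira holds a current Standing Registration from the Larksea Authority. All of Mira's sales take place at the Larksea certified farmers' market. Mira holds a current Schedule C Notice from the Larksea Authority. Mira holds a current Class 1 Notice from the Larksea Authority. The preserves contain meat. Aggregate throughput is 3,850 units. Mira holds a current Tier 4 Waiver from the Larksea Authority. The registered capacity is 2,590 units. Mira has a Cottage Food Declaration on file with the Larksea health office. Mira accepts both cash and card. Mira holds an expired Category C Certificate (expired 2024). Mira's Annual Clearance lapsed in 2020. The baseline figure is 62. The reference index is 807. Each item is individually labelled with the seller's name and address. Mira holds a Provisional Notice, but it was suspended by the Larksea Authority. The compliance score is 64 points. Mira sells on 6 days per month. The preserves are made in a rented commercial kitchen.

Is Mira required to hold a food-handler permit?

No — exception (a) applies; Mira is not required to hold a food-handler permit.

Exception (a): a current Standing Registration is held; the number of selling days per month is 6, under the 7 limit — every condition holds. Applying paragraphs (f)–(l): (f) operates (a current Tier 4 Waiver is held), but yields to (g): (g) operates against (f): a current Class 1 Notice is held. (h) would limit (g) — some sales are to a restaurant for resale — but (i) sets (h) aside: (i) operates against (h): the baseline figure is 62, below the 71 limit. (j) is not triggered (no current Category C Certificate is held), so (i) stands. (a) remains available.
Exception (b) is satisfied on its face — the compliance score is 64 points, less than the 82 points limit; a Cottage Food Declaration is on file; all sales are at a certified farmers' market. Turning to paragraphs (m)–(n): (m) is engaged — the preserves contain meat. (n) does not operate here (the Annual Clearance is not current), so (m) stands. Exception (b) does not apply.
Exception (c)'s conditions are all satisfied: the coverage ratio is 87%, below the 92% limit; the qualifying period is 260 days, meeting the 260 days threshold; aggregate throughput is 3,850 units, below the 3,960 units limit. However, paragraph (o) must be considered: (o) operates — the registered capacity is 2,590 units, under the 2,730 units limit. So (c) is unavailable.
Exception (d) requires that the reference index is no less than 843; but the reference index is 807, short of 843, so (d) is unavailable.
Exception (e) does not apply: the preserves are made in a commercial kitchen, not a home kitchen.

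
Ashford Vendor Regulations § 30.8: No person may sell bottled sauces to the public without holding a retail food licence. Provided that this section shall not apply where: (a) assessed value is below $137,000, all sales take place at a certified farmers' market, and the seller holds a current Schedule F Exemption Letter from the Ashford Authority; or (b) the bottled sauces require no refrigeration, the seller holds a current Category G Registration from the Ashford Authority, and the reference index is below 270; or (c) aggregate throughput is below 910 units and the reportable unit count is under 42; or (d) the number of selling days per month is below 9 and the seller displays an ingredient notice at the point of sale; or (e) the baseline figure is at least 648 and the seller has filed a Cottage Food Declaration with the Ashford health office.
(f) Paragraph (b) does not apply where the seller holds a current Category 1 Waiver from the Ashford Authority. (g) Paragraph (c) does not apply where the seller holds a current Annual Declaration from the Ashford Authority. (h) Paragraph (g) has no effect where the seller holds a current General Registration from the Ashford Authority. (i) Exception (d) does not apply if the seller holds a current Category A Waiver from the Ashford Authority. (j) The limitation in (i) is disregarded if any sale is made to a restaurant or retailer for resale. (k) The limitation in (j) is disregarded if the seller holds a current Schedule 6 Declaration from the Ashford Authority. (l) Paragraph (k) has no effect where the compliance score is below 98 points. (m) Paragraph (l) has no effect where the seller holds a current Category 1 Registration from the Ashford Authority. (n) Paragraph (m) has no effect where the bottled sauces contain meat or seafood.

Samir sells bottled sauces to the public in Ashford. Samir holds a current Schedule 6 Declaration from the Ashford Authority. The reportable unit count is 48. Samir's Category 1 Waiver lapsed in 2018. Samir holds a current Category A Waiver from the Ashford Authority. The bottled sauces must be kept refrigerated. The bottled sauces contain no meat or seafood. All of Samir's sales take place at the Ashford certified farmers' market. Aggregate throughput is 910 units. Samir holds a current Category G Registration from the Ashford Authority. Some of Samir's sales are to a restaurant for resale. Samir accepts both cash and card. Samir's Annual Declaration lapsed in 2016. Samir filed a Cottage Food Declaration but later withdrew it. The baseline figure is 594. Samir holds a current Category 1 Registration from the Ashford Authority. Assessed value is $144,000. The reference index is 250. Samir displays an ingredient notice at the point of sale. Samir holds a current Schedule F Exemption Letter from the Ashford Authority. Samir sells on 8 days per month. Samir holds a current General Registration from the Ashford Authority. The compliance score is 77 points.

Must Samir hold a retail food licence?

Exception (a) requires that assessed value is below $137,000; but assessed value is $144,000, not below $137,000, so (a) is unavailable.
Exception (b) does not apply: the bottled sauces require refrigeration.
Exception (c) does not apply: aggregate throughput is 910 units, not below 910 units.
Exception (d) is satisfied on its face — the number of selling days per month is 8, below the 9 limit; an ingredient notice is displayed. Turning to paragraphs (i)–(n): (i) is triggered — a current Category A Waiver is held. (j) is engaged (some sales are to a restaurant for resale), but yields to (k): (k) operates against (j): a current Schedule 6 Declaration is held. (l) is triggered (the compliance score is 77 points, below the 98 points limit), but is displaced by (m): (m) operates against (l): a current Category 1 Registration is held. (n) is not engaged (the bottled sauces contain no meat or seafood), so (m) stands. (d) is therefore removed.
Exception (e) fails — the baseline figure is 594, short of 648.
Every exception is unavailable, so the rule governs.

Yes — Samir must hold a retail food licence.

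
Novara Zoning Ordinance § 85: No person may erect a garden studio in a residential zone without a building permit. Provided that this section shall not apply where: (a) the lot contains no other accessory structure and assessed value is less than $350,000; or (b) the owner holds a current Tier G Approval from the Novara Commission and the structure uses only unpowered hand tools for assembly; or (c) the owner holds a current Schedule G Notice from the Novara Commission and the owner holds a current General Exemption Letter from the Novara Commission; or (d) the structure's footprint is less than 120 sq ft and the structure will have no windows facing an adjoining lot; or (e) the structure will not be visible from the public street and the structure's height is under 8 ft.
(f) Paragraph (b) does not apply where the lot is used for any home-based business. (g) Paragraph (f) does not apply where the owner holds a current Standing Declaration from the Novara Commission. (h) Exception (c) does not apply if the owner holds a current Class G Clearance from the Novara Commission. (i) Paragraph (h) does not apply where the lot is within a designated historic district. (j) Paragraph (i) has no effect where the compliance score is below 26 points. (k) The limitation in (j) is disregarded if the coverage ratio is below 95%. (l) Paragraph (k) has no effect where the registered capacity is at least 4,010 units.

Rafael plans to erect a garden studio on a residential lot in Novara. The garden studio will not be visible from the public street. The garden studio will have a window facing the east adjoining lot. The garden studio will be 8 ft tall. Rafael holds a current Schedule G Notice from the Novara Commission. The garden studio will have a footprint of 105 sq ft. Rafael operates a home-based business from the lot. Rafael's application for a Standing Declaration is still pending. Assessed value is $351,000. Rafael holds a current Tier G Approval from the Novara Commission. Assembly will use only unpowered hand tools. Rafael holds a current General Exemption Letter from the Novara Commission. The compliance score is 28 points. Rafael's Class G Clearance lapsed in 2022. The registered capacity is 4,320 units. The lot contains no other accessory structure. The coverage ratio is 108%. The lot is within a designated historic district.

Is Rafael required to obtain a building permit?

No — exception (c) applies; Rafael does not need a building permit.

Exception (a) requires that assessed value is less than $350,000; but assessed value is $351,000, not less than $350,000, so (a) is unavailable.
Exception (b)'s conditions are all satisfied: a current Tier G Approval is held; assembly uses only hand tools. But applying paragraphs (f)–(g): (f) applies — a home-based business operates on the lot. (g) does not operate here (the Standing Declaration is not current), so (f) stands. Exception (b) does not apply.
All of (c)'s requirements are met (a current Schedule G Notice is held; a current General Exemption Letter is held). Considering the limiting provisions: (h) is inapplicable — there is no Class G Clearance in force. So (c) applies.
Exception (d) fails — a window faces an adjoining lot.
Exception (e) fails — the structure's height is 8 ft, not under 8 ft.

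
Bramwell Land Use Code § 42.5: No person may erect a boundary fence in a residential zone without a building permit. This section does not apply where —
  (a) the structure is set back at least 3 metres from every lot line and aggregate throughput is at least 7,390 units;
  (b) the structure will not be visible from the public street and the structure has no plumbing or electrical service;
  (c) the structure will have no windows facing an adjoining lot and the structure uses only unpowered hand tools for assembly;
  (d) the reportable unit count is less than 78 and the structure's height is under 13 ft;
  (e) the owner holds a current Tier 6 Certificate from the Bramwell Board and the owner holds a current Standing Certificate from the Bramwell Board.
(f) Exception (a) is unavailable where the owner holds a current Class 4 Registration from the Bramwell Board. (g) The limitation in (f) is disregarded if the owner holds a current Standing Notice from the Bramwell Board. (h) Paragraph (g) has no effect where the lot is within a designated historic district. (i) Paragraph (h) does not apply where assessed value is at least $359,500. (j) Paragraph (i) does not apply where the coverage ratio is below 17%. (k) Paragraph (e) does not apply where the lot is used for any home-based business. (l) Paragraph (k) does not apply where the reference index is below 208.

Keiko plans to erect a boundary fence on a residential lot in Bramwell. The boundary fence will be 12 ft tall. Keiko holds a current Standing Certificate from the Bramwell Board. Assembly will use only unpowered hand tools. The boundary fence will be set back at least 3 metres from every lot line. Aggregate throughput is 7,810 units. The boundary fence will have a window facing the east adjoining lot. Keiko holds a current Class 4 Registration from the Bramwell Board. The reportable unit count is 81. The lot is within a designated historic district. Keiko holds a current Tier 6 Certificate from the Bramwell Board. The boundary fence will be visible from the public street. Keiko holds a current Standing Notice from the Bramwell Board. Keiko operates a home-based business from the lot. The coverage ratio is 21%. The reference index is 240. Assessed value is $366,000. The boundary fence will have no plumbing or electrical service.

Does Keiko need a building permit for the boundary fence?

Exception (a) is satisfied on its face — the setback is at least 3 m on every side; aggregate throughput is 7,810 units, meeting the 7,390 units threshold. As to paragraphs (f)–(j): (f) operates (a current Class 4 Registration is held), but is itself disapplied by (g): (g) operates — a current Standing Notice is held. (h) is engaged (the lot is in a historic district), but is displaced by (i): (i) operates — assessed value is $366,000, meeting the $359,500 threshold. (j) is not engaged (the coverage ratio is 21%, not below 17%), so (i) stands. (a) remains available.
Exception (b) fails — the structure will be visible from the street.
Exception (c) does not apply: a window faces an adjoining lot.
Exception (d) requires that the reportable unit count is less than 78; but the reportable unit count is 81, not less than 78, so (d) is unavailable.
Exception (e)'s conditions are all satisfied: a current Tier 6 Certificate is held; a current Standing Certificate is held. However, paragraphs (k)–(l) must be considered: (k) is triggered — a home-based business operates on the lot. (l), which would lift (k), is not triggered — the reference index is 240, not below 208. (e) is therefore removed.

No — exception (a) applies; Keiko does not need a building permit.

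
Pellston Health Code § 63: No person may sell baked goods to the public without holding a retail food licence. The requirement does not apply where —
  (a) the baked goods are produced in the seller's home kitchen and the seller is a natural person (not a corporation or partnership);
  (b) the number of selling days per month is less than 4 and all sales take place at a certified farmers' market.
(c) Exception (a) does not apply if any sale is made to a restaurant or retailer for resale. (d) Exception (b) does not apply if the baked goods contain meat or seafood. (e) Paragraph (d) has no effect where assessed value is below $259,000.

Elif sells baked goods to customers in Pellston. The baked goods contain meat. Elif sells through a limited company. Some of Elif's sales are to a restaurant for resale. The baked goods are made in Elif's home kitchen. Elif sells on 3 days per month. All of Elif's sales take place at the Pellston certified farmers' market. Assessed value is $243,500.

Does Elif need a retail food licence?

No — exception (b) applies; Elif is not required to hold a retail food licence.

Exception (a) fails — the seller operates through a limited company.
Exception (b): the number of selling days per month is 3, less than the 4 limit; all sales are at a certified farmers' market — every condition holds. As to paragraphs (d)–(e): (d) would limit (b) — the baked goods contain meat — but (e) sets (d) aside: (e) applies — assessed value is $243,500, below the $259,000 limit. Exception (b) stands.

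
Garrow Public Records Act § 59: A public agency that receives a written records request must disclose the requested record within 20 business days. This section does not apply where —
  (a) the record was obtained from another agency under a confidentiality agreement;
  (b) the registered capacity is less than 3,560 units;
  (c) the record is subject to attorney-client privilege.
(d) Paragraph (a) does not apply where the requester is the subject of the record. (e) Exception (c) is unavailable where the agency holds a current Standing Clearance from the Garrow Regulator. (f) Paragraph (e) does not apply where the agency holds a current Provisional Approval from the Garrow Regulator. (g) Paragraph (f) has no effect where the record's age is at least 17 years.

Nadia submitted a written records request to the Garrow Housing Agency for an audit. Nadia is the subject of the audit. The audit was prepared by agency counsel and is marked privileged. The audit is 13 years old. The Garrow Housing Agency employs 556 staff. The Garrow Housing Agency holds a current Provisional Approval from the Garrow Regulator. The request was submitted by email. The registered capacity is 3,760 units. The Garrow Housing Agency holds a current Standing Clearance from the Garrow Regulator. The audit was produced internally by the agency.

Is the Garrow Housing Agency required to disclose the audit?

Exception (a) fails — the audit was produced internally.
Exception (b) fails — the registered capacity is 3,760 units, not less than 3,560 units.
Exception (c): the audit is privileged — every condition holds. Considering the limiting provisions: (e) applies (a current Standing Clearance is held), but is set aside by (f): (f) is engaged — a current Provisional Approval is held. (g) is inapplicable (the record's age is 13 years, short of 17 years), so (f) stands. (c) remains available.

No — exception (c) applies; the Garrow Housing Agency is not required to disclose the audit.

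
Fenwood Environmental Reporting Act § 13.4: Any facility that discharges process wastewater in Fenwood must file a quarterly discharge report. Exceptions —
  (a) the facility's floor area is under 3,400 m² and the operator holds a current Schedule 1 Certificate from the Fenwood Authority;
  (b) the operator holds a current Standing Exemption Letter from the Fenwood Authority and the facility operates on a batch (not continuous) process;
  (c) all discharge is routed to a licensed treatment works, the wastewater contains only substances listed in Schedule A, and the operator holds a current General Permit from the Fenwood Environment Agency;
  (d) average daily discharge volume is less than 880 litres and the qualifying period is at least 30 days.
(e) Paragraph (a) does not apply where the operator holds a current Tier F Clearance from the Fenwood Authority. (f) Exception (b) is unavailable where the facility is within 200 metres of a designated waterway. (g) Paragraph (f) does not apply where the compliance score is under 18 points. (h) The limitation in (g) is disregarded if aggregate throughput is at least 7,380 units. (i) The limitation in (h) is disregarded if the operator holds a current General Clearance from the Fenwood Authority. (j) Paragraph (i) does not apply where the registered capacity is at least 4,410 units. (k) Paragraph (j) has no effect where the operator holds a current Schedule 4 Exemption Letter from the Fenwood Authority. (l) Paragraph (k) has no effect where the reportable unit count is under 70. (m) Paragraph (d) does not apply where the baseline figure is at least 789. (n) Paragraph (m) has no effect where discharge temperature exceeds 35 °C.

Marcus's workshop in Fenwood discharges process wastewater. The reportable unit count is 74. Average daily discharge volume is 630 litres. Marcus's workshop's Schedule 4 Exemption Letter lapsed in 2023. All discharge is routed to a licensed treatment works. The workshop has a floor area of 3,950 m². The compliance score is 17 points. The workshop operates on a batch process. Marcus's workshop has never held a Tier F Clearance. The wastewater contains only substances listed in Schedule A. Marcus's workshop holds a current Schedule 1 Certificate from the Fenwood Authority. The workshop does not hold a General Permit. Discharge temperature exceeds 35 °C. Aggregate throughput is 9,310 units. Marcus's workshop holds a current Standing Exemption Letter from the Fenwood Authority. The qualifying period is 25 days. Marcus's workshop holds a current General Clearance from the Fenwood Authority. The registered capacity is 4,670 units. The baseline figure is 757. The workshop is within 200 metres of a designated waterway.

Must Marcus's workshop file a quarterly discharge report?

Yes — Marcus's workshop must file a quarterly discharge report.

Exception (a) does not apply: the facility's floor area is 3,950 m², not under 3,400 m².
Exception (b)'s conditions are all satisfied: a current Standing Exemption Letter is held; the facility operates on a batch process. But: (f) operates against (b): the workshop is within 200 m of a designated waterway. (g) is triggered (the compliance score is 17 points, under the 18 points limit), but is overridden by (h): (h) operates against (g): aggregate throughput is 9,310 units, meeting the 7,380 units threshold. (i) is triggered (a current General Clearance is held), but is displaced by (j): (j) operates against (i): the registered capacity is 4,670 units, meeting the 4,410 units threshold. (k), which would lift (j), does not operate here — the Schedule 4 Exemption Letter is not current. So (b) is unavailable.
Exception (c) fails — no General Permit is held.
Exception (d) requires that the qualifying period is at least 30 days; but the qualifying period is 25 days, short of 30 days, so (d) is unavailable.
No exception is made out. Marcus's workshop falls within the general rule.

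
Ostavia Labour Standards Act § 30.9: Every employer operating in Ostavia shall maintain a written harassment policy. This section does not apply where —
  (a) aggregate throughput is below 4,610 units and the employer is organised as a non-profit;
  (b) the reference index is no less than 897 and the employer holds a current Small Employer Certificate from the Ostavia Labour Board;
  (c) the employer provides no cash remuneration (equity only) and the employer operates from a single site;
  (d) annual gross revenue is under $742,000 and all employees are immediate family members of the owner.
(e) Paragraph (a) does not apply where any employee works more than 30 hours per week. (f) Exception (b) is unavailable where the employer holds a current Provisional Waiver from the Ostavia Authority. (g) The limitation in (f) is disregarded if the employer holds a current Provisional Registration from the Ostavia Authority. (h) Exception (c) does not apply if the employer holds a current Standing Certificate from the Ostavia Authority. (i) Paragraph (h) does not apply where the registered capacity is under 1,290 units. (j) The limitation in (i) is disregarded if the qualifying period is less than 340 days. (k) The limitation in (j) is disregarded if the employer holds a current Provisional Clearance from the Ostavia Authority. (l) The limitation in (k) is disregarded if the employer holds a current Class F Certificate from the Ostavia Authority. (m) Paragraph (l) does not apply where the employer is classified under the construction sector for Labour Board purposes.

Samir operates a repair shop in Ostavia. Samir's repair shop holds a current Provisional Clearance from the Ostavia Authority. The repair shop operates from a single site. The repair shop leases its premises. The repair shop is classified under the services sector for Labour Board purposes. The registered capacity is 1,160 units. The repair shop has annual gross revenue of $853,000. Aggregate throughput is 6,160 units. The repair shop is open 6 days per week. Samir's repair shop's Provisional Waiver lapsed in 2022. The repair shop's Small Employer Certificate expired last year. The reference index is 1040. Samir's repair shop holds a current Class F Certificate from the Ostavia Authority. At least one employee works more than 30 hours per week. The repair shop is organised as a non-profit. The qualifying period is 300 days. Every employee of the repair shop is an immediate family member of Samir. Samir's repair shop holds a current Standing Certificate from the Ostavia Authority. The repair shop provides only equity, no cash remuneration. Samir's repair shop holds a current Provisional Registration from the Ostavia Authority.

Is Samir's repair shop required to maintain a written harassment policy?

Yes — Samir's repair shop must maintain a written harassment policy.

Exception (a) fails — aggregate throughput is 6,160 units, not below 4,610 units.
Exception (b) does not apply: the Small Employer Certificate has expired.
Exception (c)'s conditions are all satisfied: remuneration is equity-only; the employer operates from a single site. But: (h) operates — a current Standing Certificate is held. (i) would limit (h) — the registered capacity is 1,160 units, under the 1,290 units limit — but (j) sets (i) aside: (j) operates against (i): the qualifying period is 300 days, less than the 340 days limit. (k) is engaged (a current Provisional Clearance is held), but is displaced by (l): (l) operates against (k): a current Class F Certificate is held. (m), which would lift (l), is inapplicable — the repair shop is classified under the services sector. So (c) is unavailable.
Exception (d) requires that annual gross revenue is under $742,000; but annual gross revenue is $853,000, not under $742,000, so (d) is unavailable.
No exception displaces § 30.9.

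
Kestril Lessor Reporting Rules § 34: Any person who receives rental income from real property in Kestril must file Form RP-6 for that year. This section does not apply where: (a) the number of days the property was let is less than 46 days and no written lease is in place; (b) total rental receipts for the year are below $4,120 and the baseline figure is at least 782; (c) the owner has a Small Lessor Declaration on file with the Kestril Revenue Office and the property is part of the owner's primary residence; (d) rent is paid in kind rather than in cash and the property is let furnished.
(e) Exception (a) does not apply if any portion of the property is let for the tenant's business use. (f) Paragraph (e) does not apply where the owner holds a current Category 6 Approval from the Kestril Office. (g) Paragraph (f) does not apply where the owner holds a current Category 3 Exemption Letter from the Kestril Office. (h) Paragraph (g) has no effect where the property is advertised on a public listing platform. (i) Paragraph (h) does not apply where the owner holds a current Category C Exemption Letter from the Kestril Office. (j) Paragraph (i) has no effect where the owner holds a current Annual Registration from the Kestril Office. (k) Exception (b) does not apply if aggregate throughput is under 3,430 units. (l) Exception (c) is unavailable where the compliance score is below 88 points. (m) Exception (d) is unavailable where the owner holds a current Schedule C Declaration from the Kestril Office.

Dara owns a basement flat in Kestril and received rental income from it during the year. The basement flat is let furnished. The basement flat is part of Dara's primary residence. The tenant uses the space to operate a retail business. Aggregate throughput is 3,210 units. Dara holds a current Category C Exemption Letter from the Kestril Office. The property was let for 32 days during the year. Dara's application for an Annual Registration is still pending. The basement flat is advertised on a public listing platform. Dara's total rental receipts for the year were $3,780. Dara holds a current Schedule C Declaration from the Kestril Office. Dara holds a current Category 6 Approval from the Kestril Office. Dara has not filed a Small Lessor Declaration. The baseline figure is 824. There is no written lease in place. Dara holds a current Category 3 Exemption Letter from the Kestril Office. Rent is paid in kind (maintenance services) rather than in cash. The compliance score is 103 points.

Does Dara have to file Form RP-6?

Exception (a)'s conditions are all satisfied: the number of days the property was let is 32 days, less than the 46 days limit; there is no written lease. But applying paragraphs (e)–(j): (e) operates — the space is let for business use. (f) would limit (e) — a current Category 6 Approval is held — but (g) sets (f) aside: (g) applies — a current Category 3 Exemption Letter is held. (h) would limit (g) — the property is publicly advertised — but (i) sets (h) aside: (i) operates — a current Category C Exemption Letter is held. (j), which would lift (i), does not operate here — no current Annual Registration is held. (a) is therefore removed.
Exception (b): total rental receipts for the year are $3,780, below the $4,120 limit; the baseline figure is 824, meeting the 782 threshold — every condition holds. But applying paragraph (k): (k) operates against (b): aggregate throughput is 3,210 units, under the 3,430 units limit. Exception (b) does not apply.
Exception (c) fails — no Small Lessor Declaration is on file.
Exception (d)'s conditions are all satisfied: rent is paid in kind; the property is let furnished. Turning to paragraph (m): (m) operates against (d): a current Schedule C Declaration is held. So (d) is unavailable.
No exception displaces § 34.

Yes — Dara must file Form RP-6.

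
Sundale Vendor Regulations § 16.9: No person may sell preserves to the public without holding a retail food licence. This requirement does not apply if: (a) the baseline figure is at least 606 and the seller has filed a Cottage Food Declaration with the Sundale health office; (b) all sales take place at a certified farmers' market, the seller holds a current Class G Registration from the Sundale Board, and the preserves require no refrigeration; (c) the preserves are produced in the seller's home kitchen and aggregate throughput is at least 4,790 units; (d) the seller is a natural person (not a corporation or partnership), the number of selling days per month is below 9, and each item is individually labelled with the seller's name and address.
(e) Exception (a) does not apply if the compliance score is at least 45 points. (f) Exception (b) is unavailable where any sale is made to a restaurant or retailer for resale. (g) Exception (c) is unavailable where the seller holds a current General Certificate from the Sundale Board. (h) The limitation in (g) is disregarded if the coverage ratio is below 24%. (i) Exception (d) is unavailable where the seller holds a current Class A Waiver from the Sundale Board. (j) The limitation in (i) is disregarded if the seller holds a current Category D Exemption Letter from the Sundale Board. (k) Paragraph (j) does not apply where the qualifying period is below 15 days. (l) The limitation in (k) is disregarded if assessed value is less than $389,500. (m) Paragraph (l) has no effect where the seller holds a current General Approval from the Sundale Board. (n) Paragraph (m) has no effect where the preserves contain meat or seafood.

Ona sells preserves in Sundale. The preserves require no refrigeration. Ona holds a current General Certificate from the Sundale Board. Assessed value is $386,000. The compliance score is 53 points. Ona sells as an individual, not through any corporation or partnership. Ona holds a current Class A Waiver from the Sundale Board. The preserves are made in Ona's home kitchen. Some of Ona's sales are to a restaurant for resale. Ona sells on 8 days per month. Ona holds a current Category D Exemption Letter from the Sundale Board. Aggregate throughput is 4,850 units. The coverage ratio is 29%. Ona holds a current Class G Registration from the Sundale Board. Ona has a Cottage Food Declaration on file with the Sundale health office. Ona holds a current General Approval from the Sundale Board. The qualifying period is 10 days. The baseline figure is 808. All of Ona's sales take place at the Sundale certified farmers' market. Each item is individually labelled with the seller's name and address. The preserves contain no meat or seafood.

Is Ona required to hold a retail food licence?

Exception (a): the baseline figure is 808, meeting the 606 threshold; a Cottage Food Declaration is on file — every condition holds. However, paragraph (e) must be considered: (e) operates against (a): the compliance score is 53 points, meeting the 45 points threshold. Exception (a) does not apply.
Exception (b): all sales are at a certified farmers' market; a current Class G Registration is held; the preserves are shelf-stable — every condition holds. But: (f) operates against (b): some sales are to a restaurant for resale. (b) is therefore removed.
Exception (c): the preserves are home-kitchen produced; aggregate throughput is 4,850 units, meeting the 4,790 units threshold — every condition holds. But applying paragraphs (g)–(h): (g) operates against (c): a current General Certificate is held. (h) does not operate here (the coverage ratio is 29%, not below 24%), so (g) stands. (c) is therefore removed.
Exception (d): the seller is a natural person; the number of selling days per month is 8, below the 9 limit; items are individually labelled — every condition holds. Turning to paragraphs (i)–(n): (i) operates against (d): a current Class A Waiver is held. (j) would limit (i) — a current Category D Exemption Letter is held — but (k) sets (j) aside: (k) operates against (j): the qualifying period is 10 days, below the 15 days limit. (l) operates (assessed value is $386,000, less than the $389,500 limit), but is overridden by (m): (m) operates — a current General Approval is held. (n) does not operate here (the preserves contain no meat or seafood), so (m) stands. (d) is therefore removed.
No exception applies. The general rule governs.

Yes — Ona must hold a retail food licence.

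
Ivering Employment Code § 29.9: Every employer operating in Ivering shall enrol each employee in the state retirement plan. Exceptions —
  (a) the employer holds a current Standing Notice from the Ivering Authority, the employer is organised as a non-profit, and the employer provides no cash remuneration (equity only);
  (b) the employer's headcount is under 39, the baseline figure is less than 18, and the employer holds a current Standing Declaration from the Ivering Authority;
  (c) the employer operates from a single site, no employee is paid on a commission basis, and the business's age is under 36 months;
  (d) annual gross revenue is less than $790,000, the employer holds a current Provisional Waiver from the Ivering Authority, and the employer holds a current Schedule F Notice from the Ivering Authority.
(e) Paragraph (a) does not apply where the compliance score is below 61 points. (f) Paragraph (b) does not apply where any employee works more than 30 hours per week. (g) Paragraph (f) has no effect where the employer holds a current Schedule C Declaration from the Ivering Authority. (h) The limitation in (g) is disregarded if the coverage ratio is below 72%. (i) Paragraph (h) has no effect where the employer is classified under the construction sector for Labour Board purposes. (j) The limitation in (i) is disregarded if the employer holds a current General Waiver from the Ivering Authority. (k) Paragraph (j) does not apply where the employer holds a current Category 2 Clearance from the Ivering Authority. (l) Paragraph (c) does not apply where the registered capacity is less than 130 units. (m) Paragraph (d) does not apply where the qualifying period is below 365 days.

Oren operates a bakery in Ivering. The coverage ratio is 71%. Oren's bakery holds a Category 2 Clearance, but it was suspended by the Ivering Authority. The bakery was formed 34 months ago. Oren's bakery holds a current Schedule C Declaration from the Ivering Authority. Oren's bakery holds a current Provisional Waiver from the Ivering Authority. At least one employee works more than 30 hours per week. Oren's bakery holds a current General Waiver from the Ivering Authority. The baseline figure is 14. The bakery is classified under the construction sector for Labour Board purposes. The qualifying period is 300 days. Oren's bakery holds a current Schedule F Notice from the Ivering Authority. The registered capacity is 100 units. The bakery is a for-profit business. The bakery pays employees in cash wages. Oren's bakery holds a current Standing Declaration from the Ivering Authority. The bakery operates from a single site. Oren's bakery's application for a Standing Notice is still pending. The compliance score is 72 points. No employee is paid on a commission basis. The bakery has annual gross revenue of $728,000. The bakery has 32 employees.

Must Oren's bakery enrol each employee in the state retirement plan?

Exception (a) fails — there is no Standing Notice in force.
Exception (b): the employer's headcount is 32, under the 39 limit; the baseline figure is 14, less than the 18 limit; a current Standing Declaration is held — every condition holds. Turning to paragraphs (f)–(k): (f) is engaged — at least one employee exceeds 30 hours/week. (g) would limit (f) — a current Schedule C Declaration is held — but (h) sets (g) aside: (h) operates against (g): the coverage ratio is 71%, below the 72% limit. (i) would limit (h) — the bakery is classified under the construction sector — but (j) sets (i) aside: (j) is engaged — a current General Waiver is held. (k) is not engaged (there is no Category 2 Clearance in force), so (j) stands. (b) is therefore removed.
Exception (c)'s conditions are all satisfied: the employer operates from a single site; no employee is paid on commission; the business's age is 34 months, under the 36 months limit. Turning to paragraph (l): (l) operates against (c): the registered capacity is 100 units, less than the 130 units limit. (c) is therefore removed.
Exception (d): annual gross revenue is $728,000, less than the $790,000 limit; a current Provisional Waiver is held; a current Schedule F Notice is held — every condition holds. However, paragraph (m) must be considered: (m) operates against (d): the qualifying period is 300 days, below the 365 days limit. So (d) is unavailable.
None of the exceptions is available; § 29.9 applies in full.

Yes — Oren's bakery must enrol each employee in the state retirement plan.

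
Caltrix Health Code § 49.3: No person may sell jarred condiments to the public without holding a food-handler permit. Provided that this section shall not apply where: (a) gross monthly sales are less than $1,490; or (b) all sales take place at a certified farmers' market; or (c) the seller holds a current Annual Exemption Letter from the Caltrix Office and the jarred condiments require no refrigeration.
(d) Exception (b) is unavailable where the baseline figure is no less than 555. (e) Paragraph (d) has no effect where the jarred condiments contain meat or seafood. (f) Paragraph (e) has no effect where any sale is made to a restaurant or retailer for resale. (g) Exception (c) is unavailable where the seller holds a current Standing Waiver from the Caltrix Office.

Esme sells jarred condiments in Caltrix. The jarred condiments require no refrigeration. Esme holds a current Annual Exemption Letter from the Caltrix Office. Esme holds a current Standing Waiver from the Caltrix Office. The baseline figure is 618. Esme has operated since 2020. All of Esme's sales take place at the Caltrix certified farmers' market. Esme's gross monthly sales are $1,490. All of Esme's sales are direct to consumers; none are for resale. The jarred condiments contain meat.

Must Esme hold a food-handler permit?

No — exception (b) applies; Esme is not required to hold a food-handler permit.

Exception (a) does not apply: gross monthly sales are $1,490, not less than $1,490.
Exception (b)'s conditions are all satisfied: all sales are at a certified farmers' market. Considering the limiting provisions: (d) is triggered (the baseline figure is 618, meeting the 555 threshold), but is overridden by (e): (e) is triggered — the jarred condiments contain meat. (f), which would lift (e), is inapplicable — no sales are for resale. Exception (b) stands.
Exception (c) is satisfied on its face — a current Annual Exemption Letter is held; the jarred condiments are shelf-stable. But applying paragraph (g): (g) is engaged — a current Standing Waiver is held. (c) is therefore removed.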